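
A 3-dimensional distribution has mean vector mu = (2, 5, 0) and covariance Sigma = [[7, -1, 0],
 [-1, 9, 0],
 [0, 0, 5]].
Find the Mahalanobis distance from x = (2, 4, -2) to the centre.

Step 1 — centre the observation: (x - mu) = (0, -1, -2).

Step 2 — invert Sigma (cofactor / det for 3×3, or solve directly):
  Sigma^{-1} = [[0.1452, 0.0161, 0],
 [0.0161, 0.1129, 0],
 [0, 0, 0.2]].

Step 3 — form the quadratic (x - mu)^T · Sigma^{-1} · (x - mu):
  Sigma^{-1} · (x - mu) = (-0.0161, -0.1129, -0.4).
  (x - mu)^T · [Sigma^{-1} · (x - mu)] = (0)·(-0.0161) + (-1)·(-0.1129) + (-2)·(-0.4) = 0.9129.

Step 4 — take square root: d = √(0.9129) ≈ 0.9555.

d(x, mu) = √(0.9129) ≈ 0.9555


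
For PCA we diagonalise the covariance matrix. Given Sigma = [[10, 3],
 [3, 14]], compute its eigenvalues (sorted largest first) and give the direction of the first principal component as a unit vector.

Step 1 — characteristic polynomial of 2×2 Sigma:
  det(Sigma - λI) = λ² - trace · λ + det = 0.
  trace = 10 + 14 = 24, det = 10·14 - (3)² = 131.
Step 2 — discriminant:
  Δ = trace² - 4·det = 576 - 524 = 52.
Step 3 — eigenvalues:
  λ = (trace ± √Δ)/2 = (24 ± 7.2111)/2,
  λ_1 = 15.6056,  λ_2 = 8.3944.

Step 4 — unit eigenvector for λ_1: solve (Sigma - λ_1 I)v = 0. First row:
  (10 - 15.6056)·v_x + (3)·v_y = 0, i.e. (-5.6056)·v_x + (3)·v_y = 0,
  so v ∝ (b, λ_1 - a) = (3, 5.6056) = u.
  ||u|| = √((3)² + (5.6056)²) = √(40.4222) ≈ 6.3578,
  v_1 = u/||u|| ≈ (0.4719, 0.8817) (||v_1|| = 1).

λ_1 = 15.6056,  λ_2 = 8.3944;  v_1 ≈ (0.4719, 0.8817)


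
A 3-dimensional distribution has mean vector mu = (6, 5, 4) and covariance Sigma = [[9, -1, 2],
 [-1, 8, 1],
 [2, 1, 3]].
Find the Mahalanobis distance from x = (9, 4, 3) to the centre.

Step 1 — centre the observation: (x - mu) = (3, -1, -1).

Step 2 — invert Sigma (cofactor / det for 3×3, or solve directly):
  Sigma^{-1} = [[0.1369, 0.0298, -0.1012],
 [0.0298, 0.1369, -0.0655],
 [-0.1012, -0.0655, 0.4226]].

Step 3 — form the quadratic (x - mu)^T · Sigma^{-1} · (x - mu):
  Sigma^{-1} · (x - mu) = (0.4821, 0.0179, -0.6607).
  (x - mu)^T · [Sigma^{-1} · (x - mu)] = (3)·(0.4821) + (-1)·(0.0179) + (-1)·(-0.6607) = 2.0893.

Step 4 — take square root: d = √(2.0893) ≈ 1.4454.

d(x, mu) = √(2.0893) ≈ 1.4454


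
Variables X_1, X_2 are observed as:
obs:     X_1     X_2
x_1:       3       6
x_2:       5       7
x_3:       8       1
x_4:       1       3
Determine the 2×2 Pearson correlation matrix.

Step 1 — column means:
  mean(X_1) = (3 + 5 + 8 + 1) / 4 = 17/4 = 4.25
  mean(X_2) = (6 + 7 + 1 + 3) / 4 = 17/4 = 4.25

Step 2 — sample variances and covariances s[i,j] = (1/(n-1)) · Σ_k (x_{k,i} - mean_i) · (x_{k,j} - mean_j), with n-1 = 3:
  s[X_1,X_1] = ((-1.25)·(-1.25) + (0.75)·(0.75) + (3.75)·(3.75) + (-3.25)·(-3.25)) / 3 = 26.75/3 = 8.9167
  s[X_1,X_2] = ((-1.25)·(1.75) + (0.75)·(2.75) + (3.75)·(-3.25) + (-3.25)·(-1.25)) / 3 = -8.25/3 = -2.75
  s[X_2,X_2] = ((1.75)·(1.75) + (2.75)·(2.75) + (-3.25)·(-3.25) + (-1.25)·(-1.25)) / 3 = 22.75/3 = 7.5833
  Sample standard deviations s_i = √(s[i,i]):
  s(X_1) = √(8.9167) = 2.9861
  s(X_2) = √(7.5833) = 2.7538

Step 3 — r_{ij} = s_{ij} / (s_i · s_j):
  r[X_1,X_1] = 1 (diagonal).
  r[X_1,X_2] = -2.75 / (2.9861 · 2.7538) = -2.75 / 8.223 = -0.3344
  r[X_2,X_2] = 1 (diagonal).

R is symmetric with unit diagonal. Assembling:

R = [[1, -0.3344],
 [-0.3344, 1]]


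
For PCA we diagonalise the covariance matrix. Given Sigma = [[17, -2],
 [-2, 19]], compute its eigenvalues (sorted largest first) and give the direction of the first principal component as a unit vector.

Step 1 — characteristic polynomial of 2×2 Sigma:
  det(Sigma - λI) = λ² - trace · λ + det = 0.
  trace = 17 + 19 = 36, det = 17·19 - (-2)² = 319.
Step 2 — discriminant:
  Δ = trace² - 4·det = 1296 - 1276 = 20.
Step 3 — eigenvalues:
  λ = (trace ± √Δ)/2 = (36 ± 4.4721)/2,
  λ_1 = 20.2361,  λ_2 = 15.7639.

Step 4 — unit eigenvector for λ_1: solve (Sigma - λ_1 I)v = 0. First row:
  (17 - 20.2361)·v_x + (-2)·v_y = 0, i.e. (-3.2361)·v_x + (-2)·v_y = 0,
  so v ∝ (b, λ_1 - a) = (-2, 3.2361); multiply by -1 so the first entry is positive: u = (2, -3.2361).
  ||u|| = √((2)² + (-3.2361)²) = √(14.4721) ≈ 3.8042,
  v_1 = u/||u|| ≈ (0.5257, -0.8507) (||v_1|| = 1).

λ_1 = 20.2361,  λ_2 = 15.7639;  v_1 ≈ (0.5257, -0.8507)


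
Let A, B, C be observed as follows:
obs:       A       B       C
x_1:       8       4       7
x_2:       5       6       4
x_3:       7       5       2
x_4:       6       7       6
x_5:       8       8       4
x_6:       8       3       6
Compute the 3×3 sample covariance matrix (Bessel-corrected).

Step 1 — column means:
  mean(A) = (8 + 5 + 7 + 6 + 8 + 8) / 6 = 42/6 = 7
  mean(B) = (4 + 6 + 5 + 7 + 8 + 3) / 6 = 33/6 = 5.5
  mean(C) = (7 + 4 + 2 + 6 + 4 + 6) / 6 = 29/6 = 4.8333

Step 2 — sample covariance S[i,j] = (1/(n-1)) · Σ_k (x_{k,i} - mean_i) · (x_{k,j} - mean_j), with n-1 = 5.
  S[A,A] = ((1)·(1) + (-2)·(-2) + (0)·(0) + (-1)·(-1) + (1)·(1) + (1)·(1)) / 5 = 8/5 = 1.6
  S[A,B] = ((1)·(-1.5) + (-2)·(0.5) + (0)·(-0.5) + (-1)·(1.5) + (1)·(2.5) + (1)·(-2.5)) / 5 = -4/5 = -0.8
  S[A,C] = ((1)·(2.1667) + (-2)·(-0.8333) + (0)·(-2.8333) + (-1)·(1.1667) + (1)·(-0.8333) + (1)·(1.1667)) / 5 = 3/5 = 0.6
  S[B,B] = ((-1.5)·(-1.5) + (0.5)·(0.5) + (-0.5)·(-0.5) + (1.5)·(1.5) + (2.5)·(2.5) + (-2.5)·(-2.5)) / 5 = 17.5/5 = 3.5
  S[B,C] = ((-1.5)·(2.1667) + (0.5)·(-0.8333) + (-0.5)·(-2.8333) + (1.5)·(1.1667) + (2.5)·(-0.8333) + (-2.5)·(1.1667)) / 5 = -5.5/5 = -1.1
  S[C,C] = ((2.1667)·(2.1667) + (-0.8333)·(-0.8333) + (-2.8333)·(-2.8333) + (1.1667)·(1.1667) + (-0.8333)·(-0.8333) + (1.1667)·(1.1667)) / 5 = 16.8333/5 = 3.3667

S is symmetric (S[j,i] = S[i,j]). Assembling:

S = [[1.6, -0.8, 0.6],
 [-0.8, 3.5, -1.1],
 [0.6, -1.1, 3.3667]]


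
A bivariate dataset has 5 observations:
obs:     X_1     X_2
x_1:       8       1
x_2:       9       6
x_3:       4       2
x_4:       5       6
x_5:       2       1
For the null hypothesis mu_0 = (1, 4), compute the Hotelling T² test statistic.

Step 1 — sample mean vector:
  mean(X_1) = (8 + 9 + 4 + 5 + 2) / 5 = 28/5 = 5.6
  mean(X_2) = (1 + 6 + 2 + 6 + 1) / 5 = 16/5 = 3.2
  x̄ = (5.6, 3.2),  deviation x̄ - mu_0 = (5.6, 3.2) - (1, 4) = (4.6, -0.8).

Step 2 — sample covariance matrix, S[i,j] = (1/(n-1)) · Σ_k (x_{k,i} - mean_i) · (x_{k,j} - mean_j), divisor n-1 = 4:
  S[X_1,X_1] = ((2.4)·(2.4) + (3.4)·(3.4) + (-1.6)·(-1.6) + (-0.6)·(-0.6) + (-3.6)·(-3.6)) / 4 = 33.2/4 = 8.3
  S[X_1,X_2] = ((2.4)·(-2.2) + (3.4)·(2.8) + (-1.6)·(-1.2) + (-0.6)·(2.8) + (-3.6)·(-2.2)) / 4 = 12.4/4 = 3.1
  S[X_2,X_2] = ((-2.2)·(-2.2) + (2.8)·(2.8) + (-1.2)·(-1.2) + (2.8)·(2.8) + (-2.2)·(-2.2)) / 4 = 26.8/4 = 6.7
  S = [[8.3, 3.1],
 [3.1, 6.7]].

Step 3 — invert S. det(S) = 8.3·6.7 - (3.1)² = 46.
  S^{-1} = (1/det) · [[d, -b], [-b, a]] = [[0.1457, -0.0674],
 [-0.0674, 0.1804]].

Step 4 — quadratic form (x̄ - mu_0)^T · S^{-1} · (x̄ - mu_0):
  S^{-1} · (x̄ - mu_0) = (0.7239, -0.4543),
  (x̄ - mu_0)^T · [...] = (4.6)·(0.7239) + (-0.8)·(-0.4543) = 3.6935.

Step 5 — scale by n: T² = 5 · 3.6935 = 18.4674.

T² ≈ 18.4674


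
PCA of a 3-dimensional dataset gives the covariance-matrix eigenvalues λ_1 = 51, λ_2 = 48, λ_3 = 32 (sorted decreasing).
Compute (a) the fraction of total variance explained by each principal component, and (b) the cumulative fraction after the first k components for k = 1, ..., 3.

Step 1 — total variance = trace(Sigma) = Σ λ_i = 51 + 48 + 32 = 131.

Step 2 — fraction explained by component i = λ_i / Σ λ:
  PC1: 51/131 = 0.3893
  PC2: 48/131 = 0.3664
  PC3: 32/131 = 0.2443

Step 3 — cumulative fraction after k components = (λ_1 + ... + λ_k) / Σ λ:
  k = 1: 51/131 = 0.3893
  k = 2: (51 + 48)/131 = 99/131 = 0.7557
  k = 3: (51 + 48 + 32)/131 = 131/131 = 1

Summary (fraction, with percent):

explained: PC1 0.3893 (38.93%), PC2 0.3664 (36.64%), PC3 0.2443 (24.43%);  cumulative: 0.3893, 0.7557, 1


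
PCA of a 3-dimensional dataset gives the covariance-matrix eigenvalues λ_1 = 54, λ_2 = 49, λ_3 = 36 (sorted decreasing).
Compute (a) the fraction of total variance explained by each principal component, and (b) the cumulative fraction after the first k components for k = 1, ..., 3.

Step 1 — total variance = trace(Sigma) = Σ λ_i = 54 + 49 + 36 = 139.

Step 2 — fraction explained by component i = λ_i / Σ λ:
  PC1: 54/139 = 0.3885
  PC2: 49/139 = 0.3525
  PC3: 36/139 = 0.259

Step 3 — cumulative fraction after k components = (λ_1 + ... + λ_k) / Σ λ:
  k = 1: 54/139 = 0.3885
  k = 2: (54 + 49)/139 = 103/139 = 0.741
  k = 3: (54 + 49 + 36)/139 = 139/139 = 1

Summary (fraction, with percent):

explained: PC1 0.3885 (38.85%), PC2 0.3525 (35.25%), PC3 0.259 (25.9%);  cumulative: 0.3885, 0.741, 1


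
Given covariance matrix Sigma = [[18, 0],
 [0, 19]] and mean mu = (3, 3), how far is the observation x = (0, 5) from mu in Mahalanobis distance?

Step 1 — centre the observation: (x - mu) = (-3, 2).

Step 2 — invert Sigma. det(Sigma) = 18·19 - (0)² = 342.
  Sigma^{-1} = (1/det) · [[d, -b], [-b, a]] = [[0.0556, 0],
 [0, 0.0526]].

Step 3 — form the quadratic (x - mu)^T · Sigma^{-1} · (x - mu):
  Sigma^{-1} · (x - mu) = (-0.1667, 0.1053).
  (x - mu)^T · [Sigma^{-1} · (x - mu)] = (-3)·(-0.1667) + (2)·(0.1053) = 0.7105.

Step 4 — take square root: d = √(0.7105) ≈ 0.8429.

d(x, mu) = √(0.7105) ≈ 0.8429


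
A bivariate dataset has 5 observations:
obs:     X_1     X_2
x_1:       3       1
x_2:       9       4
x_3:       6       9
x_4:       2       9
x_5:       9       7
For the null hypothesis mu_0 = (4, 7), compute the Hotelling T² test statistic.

Step 1 — sample mean vector:
  mean(X_1) = (3 + 9 + 6 + 2 + 9) / 5 = 29/5 = 5.8
  mean(X_2) = (1 + 4 + 9 + 9 + 7) / 5 = 30/5 = 6
  x̄ = (5.8, 6),  deviation x̄ - mu_0 = (5.8, 6) - (4, 7) = (1.8, -1).

Step 2 — sample covariance matrix, S[i,j] = (1/(n-1)) · Σ_k (x_{k,i} - mean_i) · (x_{k,j} - mean_j), divisor n-1 = 4:
  S[X_1,X_1] = ((-2.8)·(-2.8) + (3.2)·(3.2) + (0.2)·(0.2) + (-3.8)·(-3.8) + (3.2)·(3.2)) / 4 = 42.8/4 = 10.7
  S[X_1,X_2] = ((-2.8)·(-5) + (3.2)·(-2) + (0.2)·(3) + (-3.8)·(3) + (3.2)·(1)) / 4 = 0/4 = 0
  S[X_2,X_2] = ((-5)·(-5) + (-2)·(-2) + (3)·(3) + (3)·(3) + (1)·(1)) / 4 = 48/4 = 12
  S = [[10.7, 0],
 [0, 12]].

Step 3 — invert S. det(S) = 10.7·12 - (0)² = 128.4.
  S^{-1} = (1/det) · [[d, -b], [-b, a]] = [[0.0935, 0],
 [0, 0.0833]].

Step 4 — quadratic form (x̄ - mu_0)^T · S^{-1} · (x̄ - mu_0):
  S^{-1} · (x̄ - mu_0) = (0.1682, -0.0833),
  (x̄ - mu_0)^T · [...] = (1.8)·(0.1682) + (-1)·(-0.0833) = 0.3861.

Step 5 — scale by n: T² = 5 · 0.3861 = 1.9307.

T² ≈ 1.9307


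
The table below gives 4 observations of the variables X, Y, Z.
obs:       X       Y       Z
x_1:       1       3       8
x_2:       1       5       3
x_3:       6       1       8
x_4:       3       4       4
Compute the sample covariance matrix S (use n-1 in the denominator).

Step 1 — column means:
  mean(X) = (1 + 1 + 6 + 3) / 4 = 11/4 = 2.75
  mean(Y) = (3 + 5 + 1 + 4) / 4 = 13/4 = 3.25
  mean(Z) = (8 + 3 + 8 + 4) / 4 = 23/4 = 5.75

Step 2 — sample covariance S[i,j] = (1/(n-1)) · Σ_k (x_{k,i} - mean_i) · (x_{k,j} - mean_j), with n-1 = 3.
  S[X,X] = ((-1.75)·(-1.75) + (-1.75)·(-1.75) + (3.25)·(3.25) + (0.25)·(0.25)) / 3 = 16.75/3 = 5.5833
  S[X,Y] = ((-1.75)·(-0.25) + (-1.75)·(1.75) + (3.25)·(-2.25) + (0.25)·(0.75)) / 3 = -9.75/3 = -3.25
  S[X,Z] = ((-1.75)·(2.25) + (-1.75)·(-2.75) + (3.25)·(2.25) + (0.25)·(-1.75)) / 3 = 7.75/3 = 2.5833
  S[Y,Y] = ((-0.25)·(-0.25) + (1.75)·(1.75) + (-2.25)·(-2.25) + (0.75)·(0.75)) / 3 = 8.75/3 = 2.9167
  S[Y,Z] = ((-0.25)·(2.25) + (1.75)·(-2.75) + (-2.25)·(2.25) + (0.75)·(-1.75)) / 3 = -11.75/3 = -3.9167
  S[Z,Z] = ((2.25)·(2.25) + (-2.75)·(-2.75) + (2.25)·(2.25) + (-1.75)·(-1.75)) / 3 = 20.75/3 = 6.9167

S is symmetric (S[j,i] = S[i,j]). Assembling:

S = [[5.5833, -3.25, 2.5833],
 [-3.25, 2.9167, -3.9167],
 [2.5833, -3.9167, 6.9167]]


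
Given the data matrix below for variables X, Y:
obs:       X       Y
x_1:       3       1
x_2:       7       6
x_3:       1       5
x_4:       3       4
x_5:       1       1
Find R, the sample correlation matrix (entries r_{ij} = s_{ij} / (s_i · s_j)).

Step 1 — column means:
  mean(X) = (3 + 7 + 1 + 3 + 1) / 5 = 15/5 = 3
  mean(Y) = (1 + 6 + 5 + 4 + 1) / 5 = 17/5 = 3.4

Step 2 — sample variances and covariances s[i,j] = (1/(n-1)) · Σ_k (x_{k,i} - mean_i) · (x_{k,j} - mean_j), with n-1 = 4:
  s[X,X] = ((0)·(0) + (4)·(4) + (-2)·(-2) + (0)·(0) + (-2)·(-2)) / 4 = 24/4 = 6
  s[X,Y] = ((0)·(-2.4) + (4)·(2.6) + (-2)·(1.6) + (0)·(0.6) + (-2)·(-2.4)) / 4 = 12/4 = 3
  s[Y,Y] = ((-2.4)·(-2.4) + (2.6)·(2.6) + (1.6)·(1.6) + (0.6)·(0.6) + (-2.4)·(-2.4)) / 4 = 21.2/4 = 5.3
  Sample standard deviations s_i = √(s[i,i]):
  s(X) = √(6) = 2.4495
  s(Y) = √(5.3) = 2.3022

Step 3 — r_{ij} = s_{ij} / (s_i · s_j):
  r[X,X] = 1 (diagonal).
  r[X,Y] = 3 / (2.4495 · 2.3022) = 3 / 5.6391 = 0.532
  r[Y,Y] = 1 (diagonal).

R is symmetric with unit diagonal. Assembling:

R = [[1, 0.532],
 [0.532, 1]]


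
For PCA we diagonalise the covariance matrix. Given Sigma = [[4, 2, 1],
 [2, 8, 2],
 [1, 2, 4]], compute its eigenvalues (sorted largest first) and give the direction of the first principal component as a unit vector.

Step 1 — characteristic polynomial p(λ) = det(λI - Sigma) = λ³ - tr·λ² + c_1·λ - det, where tr = trace, c_1 = sum of the principal 2×2 minors, det = det(Sigma):
  tr = 4 + 8 + 4 = 16,
  c_1 = (4·8 - (2)²) + (4·4 - (1)²) + (8·4 - (2)²) = 28 + 15 + 28 = 71,
  det = 4·(8·4 - (2)²) - (2)·((2)·4 - (2)·(1)) + (1)·((2)·(2) - 8·(1)) = 4·(28) - (2)·(6) + (1)·(-4) = 96.
  So p(λ) = λ³ - 16λ² + 71λ - 96.
Step 2 — look for an integer root (rational root theorem: any rational root is an integer divisor of 96). Testing λ = 3:
  p(3) = 27 - 144 + 213 - 96 = 0  ✓
  Dividing out (λ - 3): p(λ) = (λ - 3)(λ² - 13λ + 32).
Step 3 — remaining eigenvalues from the quadratic λ² - 13λ + 32 = 0:
  Δ = 13² - 4·32 = 169 - 128 = 41,  λ = (13 ± √41)/2 = (13 ± 6.4031)/2 ≈ 9.7016 or 3.2984.
  Sorted: λ_1 = 9.7016,  λ_2 = 3.2984,  λ_3 = 3  (check: sum = 16 = tr ✓).

Step 4 — unit eigenvector for λ_1 ≈ 9.7016: v spans the null space of (Sigma - λ_1 I), whose rows are
  r_1 = (-5.7016, 2, 1),  r_2 = (2, -1.7016, 2),  r_3 = (1, 2, -5.7016).
  v is orthogonal to every row, so take v ∝ r_1 × r_2 = ((2)·(2) - (1)·(-1.7016), (1)·(2) - (-5.7016)·(2), (-5.7016)·(-1.7016) - (2)·(2)) ≈ (5.7016, 13.4031, 5.7016).
  Let u = (5.7016, 13.4031, 5.7016).
  ||u|| = √((5.7016)² + (13.4031)² + (5.7016)²) = √(244.6594) ≈ 15.6416,  v_1 = u/||u|| ≈ (0.3645, 0.8569, 0.3645) (||v_1|| = 1).

λ_1 = 9.7016,  λ_2 = 3.2984,  λ_3 = 3;  v_1 ≈ (0.3645, 0.8569, 0.3645)


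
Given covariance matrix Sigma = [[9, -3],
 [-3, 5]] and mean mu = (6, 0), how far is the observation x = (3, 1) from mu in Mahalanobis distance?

Step 1 — centre the observation: (x - mu) = (-3, 1).

Step 2 — invert Sigma. det(Sigma) = 9·5 - (-3)² = 36.
  Sigma^{-1} = (1/det) · [[d, -b], [-b, a]] = [[0.1389, 0.0833],
 [0.0833, 0.25]].

Step 3 — form the quadratic (x - mu)^T · Sigma^{-1} · (x - mu):
  Sigma^{-1} · (x - mu) = (-0.3333, 0).
  (x - mu)^T · [Sigma^{-1} · (x - mu)] = (-3)·(-0.3333) + (1)·(0) = 1.

Step 4 — take square root: d = √(1) ≈ 1.

d(x, mu) = √(1) ≈ 1


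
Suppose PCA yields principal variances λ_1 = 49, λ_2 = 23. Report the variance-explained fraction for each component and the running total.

Step 1 — total variance = trace(Sigma) = Σ λ_i = 49 + 23 = 72.

Step 2 — fraction explained by component i = λ_i / Σ λ:
  PC1: 49/72 = 0.6806
  PC2: 23/72 = 0.3194

Step 3 — cumulative fraction after k components = (λ_1 + ... + λ_k) / Σ λ:
  k = 1: 49/72 = 0.6806
  k = 2: (49 + 23)/72 = 72/72 = 1

Summary (fraction, with percent):

explained: PC1 0.6806 (68.06%), PC2 0.3194 (31.94%);  cumulative: 0.6806, 1


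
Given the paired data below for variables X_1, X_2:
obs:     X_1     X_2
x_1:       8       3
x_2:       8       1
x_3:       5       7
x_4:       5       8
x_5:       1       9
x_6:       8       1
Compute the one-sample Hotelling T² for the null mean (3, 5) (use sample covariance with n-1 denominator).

Step 1 — sample mean vector:
  mean(X_1) = (8 + 8 + 5 + 5 + 1 + 8) / 6 = 35/6 = 5.8333
  mean(X_2) = (3 + 1 + 7 + 8 + 9 + 1) / 6 = 29/6 = 4.8333
  x̄ = (5.8333, 4.8333),  deviation x̄ - mu_0 = (5.8333, 4.8333) - (3, 5) = (2.8333, -0.1667).

Step 2 — sample covariance matrix, S[i,j] = (1/(n-1)) · Σ_k (x_{k,i} - mean_i) · (x_{k,j} - mean_j), divisor n-1 = 5:
  S[X_1,X_1] = ((2.1667)·(2.1667) + (2.1667)·(2.1667) + (-0.8333)·(-0.8333) + (-0.8333)·(-0.8333) + (-4.8333)·(-4.8333) + (2.1667)·(2.1667)) / 5 = 38.8333/5 = 7.7667
  S[X_1,X_2] = ((2.1667)·(-1.8333) + (2.1667)·(-3.8333) + (-0.8333)·(2.1667) + (-0.8333)·(3.1667) + (-4.8333)·(4.1667) + (2.1667)·(-3.8333)) / 5 = -45.1667/5 = -9.0333
  S[X_2,X_2] = ((-1.8333)·(-1.8333) + (-3.8333)·(-3.8333) + (2.1667)·(2.1667) + (3.1667)·(3.1667) + (4.1667)·(4.1667) + (-3.8333)·(-3.8333)) / 5 = 64.8333/5 = 12.9667
  S = [[7.7667, -9.0333],
 [-9.0333, 12.9667]].

Step 3 — invert S. det(S) = 7.7667·12.9667 - (-9.0333)² = 19.1067.
  S^{-1} = (1/det) · [[d, -b], [-b, a]] = [[0.6786, 0.4728],
 [0.4728, 0.4065]].

Step 4 — quadratic form (x̄ - mu_0)^T · S^{-1} · (x̄ - mu_0):
  S^{-1} · (x̄ - mu_0) = (1.844, 1.2718),
  (x̄ - mu_0)^T · [...] = (2.8333)·(1.844) + (-0.1667)·(1.2718) = 5.0128.

Step 5 — scale by n: T² = 6 · 5.0128 = 30.0768.

T² ≈ 30.0768


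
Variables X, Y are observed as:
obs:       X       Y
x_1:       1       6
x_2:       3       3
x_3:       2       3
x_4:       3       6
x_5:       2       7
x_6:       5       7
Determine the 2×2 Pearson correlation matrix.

Step 1 — column means:
  mean(X) = (1 + 3 + 2 + 3 + 2 + 5) / 6 = 16/6 = 2.6667
  mean(Y) = (6 + 3 + 3 + 6 + 7 + 7) / 6 = 32/6 = 5.3333

Step 2 — sample variances and covariances s[i,j] = (1/(n-1)) · Σ_k (x_{k,i} - mean_i) · (x_{k,j} - mean_j), with n-1 = 5:
  s[X,X] = ((-1.6667)·(-1.6667) + (0.3333)·(0.3333) + (-0.6667)·(-0.6667) + (0.3333)·(0.3333) + (-0.6667)·(-0.6667) + (2.3333)·(2.3333)) / 5 = 9.3333/5 = 1.8667
  s[X,Y] = ((-1.6667)·(0.6667) + (0.3333)·(-2.3333) + (-0.6667)·(-2.3333) + (0.3333)·(0.6667) + (-0.6667)·(1.6667) + (2.3333)·(1.6667)) / 5 = 2.6667/5 = 0.5333
  s[Y,Y] = ((0.6667)·(0.6667) + (-2.3333)·(-2.3333) + (-2.3333)·(-2.3333) + (0.6667)·(0.6667) + (1.6667)·(1.6667) + (1.6667)·(1.6667)) / 5 = 17.3333/5 = 3.4667
  Sample standard deviations s_i = √(s[i,i]):
  s(X) = √(1.8667) = 1.3663
  s(Y) = √(3.4667) = 1.8619

Step 3 — r_{ij} = s_{ij} / (s_i · s_j):
  r[X,X] = 1 (diagonal).
  r[X,Y] = 0.5333 / (1.3663 · 1.8619) = 0.5333 / 2.5438 = 0.2097
  r[Y,Y] = 1 (diagonal).

R is symmetric with unit diagonal. Assembling:

R = [[1, 0.2097],
 [0.2097, 1]]


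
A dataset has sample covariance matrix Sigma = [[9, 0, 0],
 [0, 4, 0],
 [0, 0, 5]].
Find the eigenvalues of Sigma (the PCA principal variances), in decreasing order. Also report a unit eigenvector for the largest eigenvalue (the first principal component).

Step 1 — characteristic polynomial p(λ) = det(λI - Sigma) = λ³ - tr·λ² + c_1·λ - det, where tr = trace, c_1 = sum of the principal 2×2 minors, det = det(Sigma):
  tr = 9 + 4 + 5 = 18,
  c_1 = (9·4 - (0)²) + (9·5 - (0)²) + (4·5 - (0)²) = 36 + 45 + 20 = 101,
  det = 9·(4·5 - (0)²) - (0)·((0)·5 - (0)·(0)) + (0)·((0)·(0) - 4·(0)) = 9·(20) - (0)·(0) + (0)·(0) = 180.
  So p(λ) = λ³ - 18λ² + 101λ - 180.
Step 2 — look for an integer root (rational root theorem: any rational root is an integer divisor of 180). Testing λ = 4:
  p(4) = 64 - 288 + 404 - 180 = 0  ✓
  Dividing out (λ - 4): p(λ) = (λ - 4)(λ² - 14λ + 45).
Step 3 — remaining eigenvalues from the quadratic λ² - 14λ + 45 = 0:
  Δ = 14² - 4·45 = 196 - 180 = 16,  λ = (14 ± √16)/2 = (14 ± 4)/2 = 9 or 5.
  Sorted: λ_1 = 9,  λ_2 = 5,  λ_3 = 4  (check: sum = 18 = tr ✓).

Step 4 — unit eigenvector for λ_1 = 9: v spans the null space of (Sigma - λ_1 I), whose rows are
  r_1 = (0, 0, 0),  r_2 = (0, -5, 0),  r_3 = (0, 0, -4).
  v is orthogonal to every row, so take v ∝ r_2 × r_3 = ((-5)·(-4) - (0)·(0), (0)·(0) - (0)·(-4), (0)·(0) - (-5)·(0)) = (20, 0, 0).
  Rescale (divide by 20): u = (1, 0, 0).
  ||u|| = √((1)² + (0)² + (0)²) = √(1) = 1,  v_1 = u/||u|| ≈ (1, 0, 0) (||v_1|| = 1).

λ_1 = 9,  λ_2 = 5,  λ_3 = 4;  v_1 ≈ (1, 0, 0)


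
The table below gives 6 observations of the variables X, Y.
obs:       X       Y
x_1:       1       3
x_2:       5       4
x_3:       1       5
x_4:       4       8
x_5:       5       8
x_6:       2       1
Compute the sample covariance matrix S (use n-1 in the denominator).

Step 1 — column means:
  mean(X) = (1 + 5 + 1 + 4 + 5 + 2) / 6 = 18/6 = 3
  mean(Y) = (3 + 4 + 5 + 8 + 8 + 1) / 6 = 29/6 = 4.8333

Step 2 — sample covariance S[i,j] = (1/(n-1)) · Σ_k (x_{k,i} - mean_i) · (x_{k,j} - mean_j), with n-1 = 5.
  S[X,X] = ((-2)·(-2) + (2)·(2) + (-2)·(-2) + (1)·(1) + (2)·(2) + (-1)·(-1)) / 5 = 18/5 = 3.6
  S[X,Y] = ((-2)·(-1.8333) + (2)·(-0.8333) + (-2)·(0.1667) + (1)·(3.1667) + (2)·(3.1667) + (-1)·(-3.8333)) / 5 = 15/5 = 3
  S[Y,Y] = ((-1.8333)·(-1.8333) + (-0.8333)·(-0.8333) + (0.1667)·(0.1667) + (3.1667)·(3.1667) + (3.1667)·(3.1667) + (-3.8333)·(-3.8333)) / 5 = 38.8333/5 = 7.7667

S is symmetric (S[j,i] = S[i,j]). Assembling:

S = [[3.6, 3],
 [3, 7.7667]]


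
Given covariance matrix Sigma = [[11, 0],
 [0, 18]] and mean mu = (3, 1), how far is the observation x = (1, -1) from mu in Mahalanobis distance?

Step 1 — centre the observation: (x - mu) = (-2, -2).

Step 2 — invert Sigma. det(Sigma) = 11·18 - (0)² = 198.
  Sigma^{-1} = (1/det) · [[d, -b], [-b, a]] = [[0.0909, 0],
 [0, 0.0556]].

Step 3 — form the quadratic (x - mu)^T · Sigma^{-1} · (x - mu):
  Sigma^{-1} · (x - mu) = (-0.1818, -0.1111).
  (x - mu)^T · [Sigma^{-1} · (x - mu)] = (-2)·(-0.1818) + (-2)·(-0.1111) = 0.5859.

Step 4 — take square root: d = √(0.5859) ≈ 0.7654.

d(x, mu) = √(0.5859) ≈ 0.7654


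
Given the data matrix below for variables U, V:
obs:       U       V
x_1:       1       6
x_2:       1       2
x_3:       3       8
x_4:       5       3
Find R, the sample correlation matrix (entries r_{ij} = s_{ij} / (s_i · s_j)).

Step 1 — column means:
  mean(U) = (1 + 1 + 3 + 5) / 4 = 10/4 = 2.5
  mean(V) = (6 + 2 + 8 + 3) / 4 = 19/4 = 4.75

Step 2 — sample variances and covariances s[i,j] = (1/(n-1)) · Σ_k (x_{k,i} - mean_i) · (x_{k,j} - mean_j), with n-1 = 3:
  s[U,U] = ((-1.5)·(-1.5) + (-1.5)·(-1.5) + (0.5)·(0.5) + (2.5)·(2.5)) / 3 = 11/3 = 3.6667
  s[U,V] = ((-1.5)·(1.25) + (-1.5)·(-2.75) + (0.5)·(3.25) + (2.5)·(-1.75)) / 3 = -0.5/3 = -0.1667
  s[V,V] = ((1.25)·(1.25) + (-2.75)·(-2.75) + (3.25)·(3.25) + (-1.75)·(-1.75)) / 3 = 22.75/3 = 7.5833
  Sample standard deviations s_i = √(s[i,i]):
  s(U) = √(3.6667) = 1.9149
  s(V) = √(7.5833) = 2.7538

Step 3 — r_{ij} = s_{ij} / (s_i · s_j):
  r[U,U] = 1 (diagonal).
  r[U,V] = -0.1667 / (1.9149 · 2.7538) = -0.1667 / 5.2731 = -0.0316
  r[V,V] = 1 (diagonal).

R is symmetric with unit diagonal. Assembling:

R = [[1, -0.0316],
 [-0.0316, 1]]


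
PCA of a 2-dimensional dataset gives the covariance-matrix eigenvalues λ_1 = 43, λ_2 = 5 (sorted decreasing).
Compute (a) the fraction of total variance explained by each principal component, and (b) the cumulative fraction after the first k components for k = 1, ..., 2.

Step 1 — total variance = trace(Sigma) = Σ λ_i = 43 + 5 = 48.

Step 2 — fraction explained by component i = λ_i / Σ λ:
  PC1: 43/48 = 0.8958
  PC2: 5/48 = 0.1042

Step 3 — cumulative fraction after k components = (λ_1 + ... + λ_k) / Σ λ:
  k = 1: 43/48 = 0.8958
  k = 2: (43 + 5)/48 = 48/48 = 1

Summary (fraction, with percent):

explained: PC1 0.8958 (89.58%), PC2 0.1042 (10.42%);  cumulative: 0.8958, 1


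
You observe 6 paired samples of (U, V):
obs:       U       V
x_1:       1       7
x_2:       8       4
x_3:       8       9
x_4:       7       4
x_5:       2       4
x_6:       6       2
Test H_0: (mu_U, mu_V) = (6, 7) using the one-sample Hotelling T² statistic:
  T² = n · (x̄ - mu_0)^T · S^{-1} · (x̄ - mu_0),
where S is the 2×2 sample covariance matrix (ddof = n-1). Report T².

Step 1 — sample mean vector:
  mean(U) = (1 + 8 + 8 + 7 + 2 + 6) / 6 = 32/6 = 5.3333
  mean(V) = (7 + 4 + 9 + 4 + 4 + 2) / 6 = 30/6 = 5
  x̄ = (5.3333, 5),  deviation x̄ - mu_0 = (5.3333, 5) - (6, 7) = (-0.6667, -2).

Step 2 — sample covariance matrix, S[i,j] = (1/(n-1)) · Σ_k (x_{k,i} - mean_i) · (x_{k,j} - mean_j), divisor n-1 = 5:
  S[U,U] = ((-4.3333)·(-4.3333) + (2.6667)·(2.6667) + (2.6667)·(2.6667) + (1.6667)·(1.6667) + (-3.3333)·(-3.3333) + (0.6667)·(0.6667)) / 5 = 47.3333/5 = 9.4667
  S[U,V] = ((-4.3333)·(2) + (2.6667)·(-1) + (2.6667)·(4) + (1.6667)·(-1) + (-3.3333)·(-1) + (0.6667)·(-3)) / 5 = -1/5 = -0.2
  S[V,V] = ((2)·(2) + (-1)·(-1) + (4)·(4) + (-1)·(-1) + (-1)·(-1) + (-3)·(-3)) / 5 = 32/5 = 6.4
  S = [[9.4667, -0.2],
 [-0.2, 6.4]].

Step 3 — invert S. det(S) = 9.4667·6.4 - (-0.2)² = 60.5467.
  S^{-1} = (1/det) · [[d, -b], [-b, a]] = [[0.1057, 0.0033],
 [0.0033, 0.1564]].

Step 4 — quadratic form (x̄ - mu_0)^T · S^{-1} · (x̄ - mu_0):
  S^{-1} · (x̄ - mu_0) = (-0.0771, -0.3149),
  (x̄ - mu_0)^T · [...] = (-0.6667)·(-0.0771) + (-2)·(-0.3149) = 0.6812.

Step 5 — scale by n: T² = 6 · 0.6812 = 4.0872.

T² ≈ 4.0872


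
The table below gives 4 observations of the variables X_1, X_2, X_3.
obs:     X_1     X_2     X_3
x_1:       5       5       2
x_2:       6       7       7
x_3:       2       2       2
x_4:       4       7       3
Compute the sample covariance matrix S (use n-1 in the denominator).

Step 1 — column means:
  mean(X_1) = (5 + 6 + 2 + 4) / 4 = 17/4 = 4.25
  mean(X_2) = (5 + 7 + 2 + 7) / 4 = 21/4 = 5.25
  mean(X_3) = (2 + 7 + 2 + 3) / 4 = 14/4 = 3.5

Step 2 — sample covariance S[i,j] = (1/(n-1)) · Σ_k (x_{k,i} - mean_i) · (x_{k,j} - mean_j), with n-1 = 3.
  S[X_1,X_1] = ((0.75)·(0.75) + (1.75)·(1.75) + (-2.25)·(-2.25) + (-0.25)·(-0.25)) / 3 = 8.75/3 = 2.9167
  S[X_1,X_2] = ((0.75)·(-0.25) + (1.75)·(1.75) + (-2.25)·(-3.25) + (-0.25)·(1.75)) / 3 = 9.75/3 = 3.25
  S[X_1,X_3] = ((0.75)·(-1.5) + (1.75)·(3.5) + (-2.25)·(-1.5) + (-0.25)·(-0.5)) / 3 = 8.5/3 = 2.8333
  S[X_2,X_2] = ((-0.25)·(-0.25) + (1.75)·(1.75) + (-3.25)·(-3.25) + (1.75)·(1.75)) / 3 = 16.75/3 = 5.5833
  S[X_2,X_3] = ((-0.25)·(-1.5) + (1.75)·(3.5) + (-3.25)·(-1.5) + (1.75)·(-0.5)) / 3 = 10.5/3 = 3.5
  S[X_3,X_3] = ((-1.5)·(-1.5) + (3.5)·(3.5) + (-1.5)·(-1.5) + (-0.5)·(-0.5)) / 3 = 17/3 = 5.6667

S is symmetric (S[j,i] = S[i,j]). Assembling:

S = [[2.9167, 3.25, 2.8333],
 [3.25, 5.5833, 3.5],
 [2.8333, 3.5, 5.6667]]


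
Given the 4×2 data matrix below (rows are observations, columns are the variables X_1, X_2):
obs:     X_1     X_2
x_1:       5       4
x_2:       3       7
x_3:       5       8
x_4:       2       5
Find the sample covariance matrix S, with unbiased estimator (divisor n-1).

Step 1 — column means:
  mean(X_1) = (5 + 3 + 5 + 2) / 4 = 15/4 = 3.75
  mean(X_2) = (4 + 7 + 8 + 5) / 4 = 24/4 = 6

Step 2 — sample covariance S[i,j] = (1/(n-1)) · Σ_k (x_{k,i} - mean_i) · (x_{k,j} - mean_j), with n-1 = 3.
  S[X_1,X_1] = ((1.25)·(1.25) + (-0.75)·(-0.75) + (1.25)·(1.25) + (-1.75)·(-1.75)) / 3 = 6.75/3 = 2.25
  S[X_1,X_2] = ((1.25)·(-2) + (-0.75)·(1) + (1.25)·(2) + (-1.75)·(-1)) / 3 = 1/3 = 0.3333
  S[X_2,X_2] = ((-2)·(-2) + (1)·(1) + (2)·(2) + (-1)·(-1)) / 3 = 10/3 = 3.3333

S is symmetric (S[j,i] = S[i,j]). Assembling:

S = [[2.25, 0.3333],
 [0.3333, 3.3333]]


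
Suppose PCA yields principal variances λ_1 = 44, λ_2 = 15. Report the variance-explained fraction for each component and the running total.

Step 1 — total variance = trace(Sigma) = Σ λ_i = 44 + 15 = 59.

Step 2 — fraction explained by component i = λ_i / Σ λ:
  PC1: 44/59 = 0.7458
  PC2: 15/59 = 0.2542

Step 3 — cumulative fraction after k components = (λ_1 + ... + λ_k) / Σ λ:
  k = 1: 44/59 = 0.7458
  k = 2: (44 + 15)/59 = 59/59 = 1

Summary (fraction, with percent):

explained: PC1 0.7458 (74.58%), PC2 0.2542 (25.42%);  cumulative: 0.7458, 1


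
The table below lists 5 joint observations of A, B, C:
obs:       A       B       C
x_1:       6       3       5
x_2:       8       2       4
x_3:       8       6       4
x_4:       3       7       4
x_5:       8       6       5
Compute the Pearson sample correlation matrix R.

Step 1 — column means:
  mean(A) = (6 + 8 + 8 + 3 + 8) / 5 = 33/5 = 6.6
  mean(B) = (3 + 2 + 6 + 7 + 6) / 5 = 24/5 = 4.8
  mean(C) = (5 + 4 + 4 + 4 + 5) / 5 = 22/5 = 4.4

Step 2 — sample variances and covariances s[i,j] = (1/(n-1)) · Σ_k (x_{k,i} - mean_i) · (x_{k,j} - mean_j), with n-1 = 4:
  s[A,A] = ((-0.6)·(-0.6) + (1.4)·(1.4) + (1.4)·(1.4) + (-3.6)·(-3.6) + (1.4)·(1.4)) / 4 = 19.2/4 = 4.8
  s[A,B] = ((-0.6)·(-1.8) + (1.4)·(-2.8) + (1.4)·(1.2) + (-3.6)·(2.2) + (1.4)·(1.2)) / 4 = -7.4/4 = -1.85
  s[A,C] = ((-0.6)·(0.6) + (1.4)·(-0.4) + (1.4)·(-0.4) + (-3.6)·(-0.4) + (1.4)·(0.6)) / 4 = 0.8/4 = 0.2
  s[B,B] = ((-1.8)·(-1.8) + (-2.8)·(-2.8) + (1.2)·(1.2) + (2.2)·(2.2) + (1.2)·(1.2)) / 4 = 18.8/4 = 4.7
  s[B,C] = ((-1.8)·(0.6) + (-2.8)·(-0.4) + (1.2)·(-0.4) + (2.2)·(-0.4) + (1.2)·(0.6)) / 4 = -0.6/4 = -0.15
  s[C,C] = ((0.6)·(0.6) + (-0.4)·(-0.4) + (-0.4)·(-0.4) + (-0.4)·(-0.4) + (0.6)·(0.6)) / 4 = 1.2/4 = 0.3
  Sample standard deviations s_i = √(s[i,i]):
  s(A) = √(4.8) = 2.1909
  s(B) = √(4.7) = 2.1679
  s(C) = √(0.3) = 0.5477

Step 3 — r_{ij} = s_{ij} / (s_i · s_j):
  r[A,A] = 1 (diagonal).
  r[A,B] = -1.85 / (2.1909 · 2.1679) = -1.85 / 4.7497 = -0.3895
  r[A,C] = 0.2 / (2.1909 · 0.5477) = 0.2 / 1.2 = 0.1667
  r[B,B] = 1 (diagonal).
  r[B,C] = -0.15 / (2.1679 · 0.5477) = -0.15 / 1.1874 = -0.1263
  r[C,C] = 1 (diagonal).

R is symmetric with unit diagonal. Assembling:

R = [[1, -0.3895, 0.1667],
 [-0.3895, 1, -0.1263],
 [0.1667, -0.1263, 1]]


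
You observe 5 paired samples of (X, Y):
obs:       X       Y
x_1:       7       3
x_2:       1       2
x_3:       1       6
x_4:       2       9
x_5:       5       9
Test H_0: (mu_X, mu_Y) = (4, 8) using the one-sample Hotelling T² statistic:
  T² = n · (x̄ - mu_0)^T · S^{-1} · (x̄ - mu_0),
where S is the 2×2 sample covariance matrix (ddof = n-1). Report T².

Step 1 — sample mean vector:
  mean(X) = (7 + 1 + 1 + 2 + 5) / 5 = 16/5 = 3.2
  mean(Y) = (3 + 2 + 6 + 9 + 9) / 5 = 29/5 = 5.8
  x̄ = (3.2, 5.8),  deviation x̄ - mu_0 = (3.2, 5.8) - (4, 8) = (-0.8, -2.2).

Step 2 — sample covariance matrix, S[i,j] = (1/(n-1)) · Σ_k (x_{k,i} - mean_i) · (x_{k,j} - mean_j), divisor n-1 = 4:
  S[X,X] = ((3.8)·(3.8) + (-2.2)·(-2.2) + (-2.2)·(-2.2) + (-1.2)·(-1.2) + (1.8)·(1.8)) / 4 = 28.8/4 = 7.2
  S[X,Y] = ((3.8)·(-2.8) + (-2.2)·(-3.8) + (-2.2)·(0.2) + (-1.2)·(3.2) + (1.8)·(3.2)) / 4 = -0.8/4 = -0.2
  S[Y,Y] = ((-2.8)·(-2.8) + (-3.8)·(-3.8) + (0.2)·(0.2) + (3.2)·(3.2) + (3.2)·(3.2)) / 4 = 42.8/4 = 10.7
  S = [[7.2, -0.2],
 [-0.2, 10.7]].

Step 3 — invert S. det(S) = 7.2·10.7 - (-0.2)² = 77.
  S^{-1} = (1/det) · [[d, -b], [-b, a]] = [[0.139, 0.0026],
 [0.0026, 0.0935]].

Step 4 — quadratic form (x̄ - mu_0)^T · S^{-1} · (x̄ - mu_0):
  S^{-1} · (x̄ - mu_0) = (-0.1169, -0.2078),
  (x̄ - mu_0)^T · [...] = (-0.8)·(-0.1169) + (-2.2)·(-0.2078) = 0.5506.

Step 5 — scale by n: T² = 5 · 0.5506 = 2.7532.

T² ≈ 2.7532


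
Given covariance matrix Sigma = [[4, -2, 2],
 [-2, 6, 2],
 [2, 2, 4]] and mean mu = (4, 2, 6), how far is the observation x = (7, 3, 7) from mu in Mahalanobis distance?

Step 1 — centre the observation: (x - mu) = (3, 1, 1).

Step 2 — invert Sigma (cofactor / det for 3×3, or solve directly):
  Sigma^{-1} = [[0.8333, 0.5, -0.6667],
 [0.5, 0.5, -0.5],
 [-0.6667, -0.5, 0.8333]].

Step 3 — form the quadratic (x - mu)^T · Sigma^{-1} · (x - mu):
  Sigma^{-1} · (x - mu) = (2.3333, 1.5, -1.6667).
  (x - mu)^T · [Sigma^{-1} · (x - mu)] = (3)·(2.3333) + (1)·(1.5) + (1)·(-1.6667) = 6.8333.

Step 4 — take square root: d = √(6.8333) ≈ 2.6141.

d(x, mu) = √(6.8333) ≈ 2.6141


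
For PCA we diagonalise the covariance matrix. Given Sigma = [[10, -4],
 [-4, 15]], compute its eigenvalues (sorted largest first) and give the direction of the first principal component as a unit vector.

Step 1 — characteristic polynomial of 2×2 Sigma:
  det(Sigma - λI) = λ² - trace · λ + det = 0.
  trace = 10 + 15 = 25, det = 10·15 - (-4)² = 134.
Step 2 — discriminant:
  Δ = trace² - 4·det = 625 - 536 = 89.
Step 3 — eigenvalues:
  λ = (trace ± √Δ)/2 = (25 ± 9.434)/2,
  λ_1 = 17.217,  λ_2 = 7.783.

Step 4 — unit eigenvector for λ_1: solve (Sigma - λ_1 I)v = 0. First row:
  (10 - 17.217)·v_x + (-4)·v_y = 0, i.e. (-7.217)·v_x + (-4)·v_y = 0,
  so v ∝ (b, λ_1 - a) = (-4, 7.217); multiply by -1 so the first entry is positive: u = (4, -7.217).
  ||u|| = √((4)² + (-7.217)²) = √(68.085) ≈ 8.2514,
  v_1 = u/||u|| ≈ (0.4848, -0.8746) (||v_1|| = 1).

λ_1 = 17.217,  λ_2 = 7.783;  v_1 ≈ (0.4848, -0.8746)


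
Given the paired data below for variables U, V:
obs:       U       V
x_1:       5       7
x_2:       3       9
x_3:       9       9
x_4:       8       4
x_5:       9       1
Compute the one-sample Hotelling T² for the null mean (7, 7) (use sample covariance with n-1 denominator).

Step 1 — sample mean vector:
  mean(U) = (5 + 3 + 9 + 8 + 9) / 5 = 34/5 = 6.8
  mean(V) = (7 + 9 + 9 + 4 + 1) / 5 = 30/5 = 6
  x̄ = (6.8, 6),  deviation x̄ - mu_0 = (6.8, 6) - (7, 7) = (-0.2, -1).

Step 2 — sample covariance matrix, S[i,j] = (1/(n-1)) · Σ_k (x_{k,i} - mean_i) · (x_{k,j} - mean_j), divisor n-1 = 4:
  S[U,U] = ((-1.8)·(-1.8) + (-3.8)·(-3.8) + (2.2)·(2.2) + (1.2)·(1.2) + (2.2)·(2.2)) / 4 = 28.8/4 = 7.2
  S[U,V] = ((-1.8)·(1) + (-3.8)·(3) + (2.2)·(3) + (1.2)·(-2) + (2.2)·(-5)) / 4 = -20/4 = -5
  S[V,V] = ((1)·(1) + (3)·(3) + (3)·(3) + (-2)·(-2) + (-5)·(-5)) / 4 = 48/4 = 12
  S = [[7.2, -5],
 [-5, 12]].

Step 3 — invert S. det(S) = 7.2·12 - (-5)² = 61.4.
  S^{-1} = (1/det) · [[d, -b], [-b, a]] = [[0.1954, 0.0814],
 [0.0814, 0.1173]].

Step 4 — quadratic form (x̄ - mu_0)^T · S^{-1} · (x̄ - mu_0):
  S^{-1} · (x̄ - mu_0) = (-0.1205, -0.1336),
  (x̄ - mu_0)^T · [...] = (-0.2)·(-0.1205) + (-1)·(-0.1336) = 0.1577.

Step 5 — scale by n: T² = 5 · 0.1577 = 0.7883.

T² ≈ 0.7883


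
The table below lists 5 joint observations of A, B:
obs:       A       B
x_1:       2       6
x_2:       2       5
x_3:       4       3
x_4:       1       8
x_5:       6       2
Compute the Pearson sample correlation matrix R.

Step 1 — column means:
  mean(A) = (2 + 2 + 4 + 1 + 6) / 5 = 15/5 = 3
  mean(B) = (6 + 5 + 3 + 8 + 2) / 5 = 24/5 = 4.8

Step 2 — sample variances and covariances s[i,j] = (1/(n-1)) · Σ_k (x_{k,i} - mean_i) · (x_{k,j} - mean_j), with n-1 = 4:
  s[A,A] = ((-1)·(-1) + (-1)·(-1) + (1)·(1) + (-2)·(-2) + (3)·(3)) / 4 = 16/4 = 4
  s[A,B] = ((-1)·(1.2) + (-1)·(0.2) + (1)·(-1.8) + (-2)·(3.2) + (3)·(-2.8)) / 4 = -18/4 = -4.5
  s[B,B] = ((1.2)·(1.2) + (0.2)·(0.2) + (-1.8)·(-1.8) + (3.2)·(3.2) + (-2.8)·(-2.8)) / 4 = 22.8/4 = 5.7
  Sample standard deviations s_i = √(s[i,i]):
  s(A) = √(4) = 2
  s(B) = √(5.7) = 2.3875

Step 3 — r_{ij} = s_{ij} / (s_i · s_j):
  r[A,A] = 1 (diagonal).
  r[A,B] = -4.5 / (2 · 2.3875) = -4.5 / 4.7749 = -0.9424
  r[B,B] = 1 (diagonal).

R is symmetric with unit diagonal. Assembling:

R = [[1, -0.9424],
 [-0.9424, 1]]


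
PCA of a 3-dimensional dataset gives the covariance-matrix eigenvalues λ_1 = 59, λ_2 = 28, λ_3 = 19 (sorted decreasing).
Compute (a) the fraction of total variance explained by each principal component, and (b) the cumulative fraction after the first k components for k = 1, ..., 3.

Step 1 — total variance = trace(Sigma) = Σ λ_i = 59 + 28 + 19 = 106.

Step 2 — fraction explained by component i = λ_i / Σ λ:
  PC1: 59/106 = 0.5566
  PC2: 28/106 = 0.2642
  PC3: 19/106 = 0.1792

Step 3 — cumulative fraction after k components = (λ_1 + ... + λ_k) / Σ λ:
  k = 1: 59/106 = 0.5566
  k = 2: (59 + 28)/106 = 87/106 = 0.8208
  k = 3: (59 + 28 + 19)/106 = 106/106 = 1

Summary (fraction, with percent):

explained: PC1 0.5566 (55.66%), PC2 0.2642 (26.42%), PC3 0.1792 (17.92%);  cumulative: 0.5566, 0.8208, 1


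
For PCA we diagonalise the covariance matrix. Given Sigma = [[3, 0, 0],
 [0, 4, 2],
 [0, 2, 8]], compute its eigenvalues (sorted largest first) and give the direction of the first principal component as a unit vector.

Step 1 — characteristic polynomial p(λ) = det(λI - Sigma) = λ³ - tr·λ² + c_1·λ - det, where tr = trace, c_1 = sum of the principal 2×2 minors, det = det(Sigma):
  tr = 3 + 4 + 8 = 15,
  c_1 = (3·4 - (0)²) + (3·8 - (0)²) + (4·8 - (2)²) = 12 + 24 + 28 = 64,
  det = 3·(4·8 - (2)²) - (0)·((0)·8 - (2)·(0)) + (0)·((0)·(2) - 4·(0)) = 3·(28) - (0)·(0) + (0)·(0) = 84.
  So p(λ) = λ³ - 15λ² + 64λ - 84.
Step 2 — look for an integer root (rational root theorem: any rational root is an integer divisor of 84). Testing λ = 3:
  p(3) = 27 - 135 + 192 - 84 = 0  ✓
  Dividing out (λ - 3): p(λ) = (λ - 3)(λ² - 12λ + 28).
Step 3 — remaining eigenvalues from the quadratic λ² - 12λ + 28 = 0:
  Δ = 12² - 4·28 = 144 - 112 = 32,  λ = (12 ± √32)/2 = (12 ± 5.6569)/2 ≈ 8.8284 or 3.1716.
  Sorted: λ_1 = 8.8284,  λ_2 = 3.1716,  λ_3 = 3  (check: sum = 15 = tr ✓).

Step 4 — unit eigenvector for λ_1 ≈ 8.8284: v spans the null space of (Sigma - λ_1 I), whose rows are
  r_1 = (-5.8284, 0, 0),  r_2 = (0, -4.8284, 2),  r_3 = (0, 2, -0.8284).
  v is orthogonal to every row, so take v ∝ r_1 × r_2 = ((0)·(2) - (0)·(-4.8284), (0)·(0) - (-5.8284)·(2), (-5.8284)·(-4.8284) - (0)·(0)) ≈ (0, 11.6569, 28.1421).
  Let u = (0, 11.6569, 28.1421).
  ||u|| = √((0)² + (11.6569)² + (28.1421)²) = √(927.862) ≈ 30.4608,  v_1 = u/||u|| ≈ (0, 0.3827, 0.9239) (||v_1|| = 1).

λ_1 = 8.8284,  λ_2 = 3.1716,  λ_3 = 3;  v_1 ≈ (0, 0.3827, 0.9239)


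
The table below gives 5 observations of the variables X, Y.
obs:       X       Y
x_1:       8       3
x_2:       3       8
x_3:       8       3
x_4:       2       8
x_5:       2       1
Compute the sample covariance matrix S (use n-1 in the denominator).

Step 1 — column means:
  mean(X) = (8 + 3 + 8 + 2 + 2) / 5 = 23/5 = 4.6
  mean(Y) = (3 + 8 + 3 + 8 + 1) / 5 = 23/5 = 4.6

Step 2 — sample covariance S[i,j] = (1/(n-1)) · Σ_k (x_{k,i} - mean_i) · (x_{k,j} - mean_j), with n-1 = 4.
  S[X,X] = ((3.4)·(3.4) + (-1.6)·(-1.6) + (3.4)·(3.4) + (-2.6)·(-2.6) + (-2.6)·(-2.6)) / 4 = 39.2/4 = 9.8
  S[X,Y] = ((3.4)·(-1.6) + (-1.6)·(3.4) + (3.4)·(-1.6) + (-2.6)·(3.4) + (-2.6)·(-3.6)) / 4 = -15.8/4 = -3.95
  S[Y,Y] = ((-1.6)·(-1.6) + (3.4)·(3.4) + (-1.6)·(-1.6) + (3.4)·(3.4) + (-3.6)·(-3.6)) / 4 = 41.2/4 = 10.3

S is symmetric (S[j,i] = S[i,j]). Assembling:

S = [[9.8, -3.95],
 [-3.95, 10.3]]


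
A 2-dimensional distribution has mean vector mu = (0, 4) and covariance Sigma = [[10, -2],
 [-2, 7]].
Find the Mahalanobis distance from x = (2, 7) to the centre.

Step 1 — centre the observation: (x - mu) = (2, 3).

Step 2 — invert Sigma. det(Sigma) = 10·7 - (-2)² = 66.
  Sigma^{-1} = (1/det) · [[d, -b], [-b, a]] = [[0.1061, 0.0303],
 [0.0303, 0.1515]].

Step 3 — form the quadratic (x - mu)^T · Sigma^{-1} · (x - mu):
  Sigma^{-1} · (x - mu) = (0.303, 0.5152).
  (x - mu)^T · [Sigma^{-1} · (x - mu)] = (2)·(0.303) + (3)·(0.5152) = 2.1515.

Step 4 — take square root: d = √(2.1515) ≈ 1.4668.

d(x, mu) = √(2.1515) ≈ 1.4668


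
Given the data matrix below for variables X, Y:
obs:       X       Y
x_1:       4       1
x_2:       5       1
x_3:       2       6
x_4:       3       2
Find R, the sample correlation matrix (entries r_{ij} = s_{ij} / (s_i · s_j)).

Step 1 — column means:
  mean(X) = (4 + 5 + 2 + 3) / 4 = 14/4 = 3.5
  mean(Y) = (1 + 1 + 6 + 2) / 4 = 10/4 = 2.5

Step 2 — sample variances and covariances s[i,j] = (1/(n-1)) · Σ_k (x_{k,i} - mean_i) · (x_{k,j} - mean_j), with n-1 = 3:
  s[X,X] = ((0.5)·(0.5) + (1.5)·(1.5) + (-1.5)·(-1.5) + (-0.5)·(-0.5)) / 3 = 5/3 = 1.6667
  s[X,Y] = ((0.5)·(-1.5) + (1.5)·(-1.5) + (-1.5)·(3.5) + (-0.5)·(-0.5)) / 3 = -8/3 = -2.6667
  s[Y,Y] = ((-1.5)·(-1.5) + (-1.5)·(-1.5) + (3.5)·(3.5) + (-0.5)·(-0.5)) / 3 = 17/3 = 5.6667
  Sample standard deviations s_i = √(s[i,i]):
  s(X) = √(1.6667) = 1.291
  s(Y) = √(5.6667) = 2.3805

Step 3 — r_{ij} = s_{ij} / (s_i · s_j):
  r[X,X] = 1 (diagonal).
  r[X,Y] = -2.6667 / (1.291 · 2.3805) = -2.6667 / 3.0732 = -0.8677
  r[Y,Y] = 1 (diagonal).

R is symmetric with unit diagonal. Assembling:

R = [[1, -0.8677],
 [-0.8677, 1]]
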